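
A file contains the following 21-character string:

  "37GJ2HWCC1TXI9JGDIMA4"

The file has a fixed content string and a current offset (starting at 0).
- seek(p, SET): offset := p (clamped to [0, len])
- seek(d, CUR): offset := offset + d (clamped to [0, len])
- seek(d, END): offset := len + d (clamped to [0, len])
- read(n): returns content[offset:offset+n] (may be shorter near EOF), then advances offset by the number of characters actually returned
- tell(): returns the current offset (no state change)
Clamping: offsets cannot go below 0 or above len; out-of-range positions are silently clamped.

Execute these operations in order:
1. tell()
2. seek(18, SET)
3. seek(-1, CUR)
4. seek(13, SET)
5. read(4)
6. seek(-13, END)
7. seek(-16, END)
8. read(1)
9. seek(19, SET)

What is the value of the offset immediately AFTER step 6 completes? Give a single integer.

After 1 (tell()): offset=0
After 2 (seek(18, SET)): offset=18
After 3 (seek(-1, CUR)): offset=17
After 4 (seek(13, SET)): offset=13
After 5 (read(4)): returned '9JGD', offset=17
After 6 (seek(-13, END)): offset=8

Answer: 8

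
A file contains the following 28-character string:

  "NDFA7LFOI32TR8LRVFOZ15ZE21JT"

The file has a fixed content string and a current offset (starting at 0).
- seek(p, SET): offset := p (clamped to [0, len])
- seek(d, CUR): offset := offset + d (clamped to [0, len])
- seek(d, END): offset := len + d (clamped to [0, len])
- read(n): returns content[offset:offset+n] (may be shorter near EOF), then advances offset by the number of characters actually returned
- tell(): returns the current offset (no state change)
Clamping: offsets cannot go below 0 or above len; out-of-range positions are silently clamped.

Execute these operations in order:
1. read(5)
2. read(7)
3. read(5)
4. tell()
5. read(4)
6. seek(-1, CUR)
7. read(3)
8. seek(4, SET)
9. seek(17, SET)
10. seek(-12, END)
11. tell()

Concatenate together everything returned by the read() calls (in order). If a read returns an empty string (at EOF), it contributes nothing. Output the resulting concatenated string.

After 1 (read(5)): returned 'NDFA7', offset=5
After 2 (read(7)): returned 'LFOI32T', offset=12
After 3 (read(5)): returned 'R8LRV', offset=17
After 4 (tell()): offset=17
After 5 (read(4)): returned 'FOZ1', offset=21
After 6 (seek(-1, CUR)): offset=20
After 7 (read(3)): returned '15Z', offset=23
After 8 (seek(4, SET)): offset=4
After 9 (seek(17, SET)): offset=17
After 10 (seek(-12, END)): offset=16
After 11 (tell()): offset=16

Answer: NDFA7LFOI32TR8LRVFOZ115Z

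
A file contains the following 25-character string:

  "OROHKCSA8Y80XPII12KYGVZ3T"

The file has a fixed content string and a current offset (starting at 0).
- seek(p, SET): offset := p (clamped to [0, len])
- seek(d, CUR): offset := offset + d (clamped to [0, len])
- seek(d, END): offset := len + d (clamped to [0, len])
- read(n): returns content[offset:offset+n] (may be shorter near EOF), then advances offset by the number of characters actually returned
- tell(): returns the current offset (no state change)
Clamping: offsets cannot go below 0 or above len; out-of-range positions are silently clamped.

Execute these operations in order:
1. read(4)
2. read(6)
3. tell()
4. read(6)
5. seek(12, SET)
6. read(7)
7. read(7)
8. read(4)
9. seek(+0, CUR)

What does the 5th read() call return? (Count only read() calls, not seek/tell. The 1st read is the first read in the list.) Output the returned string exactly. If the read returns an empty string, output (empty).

Answer: YGVZ3T

Derivation:
After 1 (read(4)): returned 'OROH', offset=4
After 2 (read(6)): returned 'KCSA8Y', offset=10
After 3 (tell()): offset=10
After 4 (read(6)): returned '80XPII', offset=16
After 5 (seek(12, SET)): offset=12
After 6 (read(7)): returned 'XPII12K', offset=19
After 7 (read(7)): returned 'YGVZ3T', offset=25
After 8 (read(4)): returned '', offset=25
After 9 (seek(+0, CUR)): offset=25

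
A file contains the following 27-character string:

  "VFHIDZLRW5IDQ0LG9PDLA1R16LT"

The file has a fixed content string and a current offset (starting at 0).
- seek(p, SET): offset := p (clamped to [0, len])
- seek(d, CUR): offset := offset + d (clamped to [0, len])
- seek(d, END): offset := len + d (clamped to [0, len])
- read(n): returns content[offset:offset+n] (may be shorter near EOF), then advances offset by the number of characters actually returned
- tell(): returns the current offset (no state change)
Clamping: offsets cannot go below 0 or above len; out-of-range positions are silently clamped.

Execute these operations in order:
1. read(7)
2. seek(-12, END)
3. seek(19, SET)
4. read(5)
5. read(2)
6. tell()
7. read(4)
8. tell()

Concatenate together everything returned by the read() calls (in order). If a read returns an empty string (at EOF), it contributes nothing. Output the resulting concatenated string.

Answer: VFHIDZLLA1R16LT

Derivation:
After 1 (read(7)): returned 'VFHIDZL', offset=7
After 2 (seek(-12, END)): offset=15
After 3 (seek(19, SET)): offset=19
After 4 (read(5)): returned 'LA1R1', offset=24
After 5 (read(2)): returned '6L', offset=26
After 6 (tell()): offset=26
After 7 (read(4)): returned 'T', offset=27
After 8 (tell()): offset=27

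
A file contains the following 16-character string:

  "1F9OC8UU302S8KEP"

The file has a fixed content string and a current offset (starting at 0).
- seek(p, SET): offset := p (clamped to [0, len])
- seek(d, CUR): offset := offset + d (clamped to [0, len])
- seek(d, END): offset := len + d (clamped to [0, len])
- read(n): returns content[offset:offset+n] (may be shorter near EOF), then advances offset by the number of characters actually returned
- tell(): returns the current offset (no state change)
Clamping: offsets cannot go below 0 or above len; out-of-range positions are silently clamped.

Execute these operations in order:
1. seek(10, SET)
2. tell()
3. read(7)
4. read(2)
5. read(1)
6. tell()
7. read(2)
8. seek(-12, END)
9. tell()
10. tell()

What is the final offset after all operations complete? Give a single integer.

Answer: 4

Derivation:
After 1 (seek(10, SET)): offset=10
After 2 (tell()): offset=10
After 3 (read(7)): returned '2S8KEP', offset=16
After 4 (read(2)): returned '', offset=16
After 5 (read(1)): returned '', offset=16
After 6 (tell()): offset=16
After 7 (read(2)): returned '', offset=16
After 8 (seek(-12, END)): offset=4
After 9 (tell()): offset=4
After 10 (tell()): offset=4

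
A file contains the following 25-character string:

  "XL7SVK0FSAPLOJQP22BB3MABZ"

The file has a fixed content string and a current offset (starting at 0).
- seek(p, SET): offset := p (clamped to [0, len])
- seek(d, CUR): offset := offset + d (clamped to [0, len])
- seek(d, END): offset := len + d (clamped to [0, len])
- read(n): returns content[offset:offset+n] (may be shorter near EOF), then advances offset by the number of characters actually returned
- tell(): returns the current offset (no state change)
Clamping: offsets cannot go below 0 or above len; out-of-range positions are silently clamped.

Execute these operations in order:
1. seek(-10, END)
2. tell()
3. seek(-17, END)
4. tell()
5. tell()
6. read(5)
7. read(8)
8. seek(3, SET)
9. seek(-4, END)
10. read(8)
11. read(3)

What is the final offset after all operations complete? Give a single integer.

Answer: 25

Derivation:
After 1 (seek(-10, END)): offset=15
After 2 (tell()): offset=15
After 3 (seek(-17, END)): offset=8
After 4 (tell()): offset=8
After 5 (tell()): offset=8
After 6 (read(5)): returned 'SAPLO', offset=13
After 7 (read(8)): returned 'JQP22BB3', offset=21
After 8 (seek(3, SET)): offset=3
After 9 (seek(-4, END)): offset=21
After 10 (read(8)): returned 'MABZ', offset=25
After 11 (read(3)): returned '', offset=25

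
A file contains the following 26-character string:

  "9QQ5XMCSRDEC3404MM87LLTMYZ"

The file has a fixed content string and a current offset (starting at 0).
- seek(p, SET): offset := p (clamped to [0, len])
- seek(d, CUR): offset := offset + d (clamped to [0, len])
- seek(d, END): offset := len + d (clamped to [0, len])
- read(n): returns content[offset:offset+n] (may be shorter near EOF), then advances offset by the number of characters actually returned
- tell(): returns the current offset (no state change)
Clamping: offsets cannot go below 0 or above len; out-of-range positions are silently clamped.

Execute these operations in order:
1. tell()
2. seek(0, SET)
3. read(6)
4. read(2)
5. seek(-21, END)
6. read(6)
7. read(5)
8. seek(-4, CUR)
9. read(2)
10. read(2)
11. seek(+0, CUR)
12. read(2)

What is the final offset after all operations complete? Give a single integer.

Answer: 18

Derivation:
After 1 (tell()): offset=0
After 2 (seek(0, SET)): offset=0
After 3 (read(6)): returned '9QQ5XM', offset=6
After 4 (read(2)): returned 'CS', offset=8
After 5 (seek(-21, END)): offset=5
After 6 (read(6)): returned 'MCSRDE', offset=11
After 7 (read(5)): returned 'C3404', offset=16
After 8 (seek(-4, CUR)): offset=12
After 9 (read(2)): returned '34', offset=14
After 10 (read(2)): returned '04', offset=16
After 11 (seek(+0, CUR)): offset=16
After 12 (read(2)): returned 'MM', offset=18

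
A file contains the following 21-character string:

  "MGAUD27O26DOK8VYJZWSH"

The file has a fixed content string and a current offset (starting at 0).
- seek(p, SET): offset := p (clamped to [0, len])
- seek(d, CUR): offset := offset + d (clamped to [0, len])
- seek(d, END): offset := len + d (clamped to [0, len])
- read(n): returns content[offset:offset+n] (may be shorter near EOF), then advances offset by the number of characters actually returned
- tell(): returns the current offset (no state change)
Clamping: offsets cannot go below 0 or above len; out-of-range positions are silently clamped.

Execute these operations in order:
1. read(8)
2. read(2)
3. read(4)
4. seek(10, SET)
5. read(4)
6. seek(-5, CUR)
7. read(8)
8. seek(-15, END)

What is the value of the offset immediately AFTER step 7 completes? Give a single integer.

After 1 (read(8)): returned 'MGAUD27O', offset=8
After 2 (read(2)): returned '26', offset=10
After 3 (read(4)): returned 'DOK8', offset=14
After 4 (seek(10, SET)): offset=10
After 5 (read(4)): returned 'DOK8', offset=14
After 6 (seek(-5, CUR)): offset=9
After 7 (read(8)): returned '6DOK8VYJ', offset=17

Answer: 17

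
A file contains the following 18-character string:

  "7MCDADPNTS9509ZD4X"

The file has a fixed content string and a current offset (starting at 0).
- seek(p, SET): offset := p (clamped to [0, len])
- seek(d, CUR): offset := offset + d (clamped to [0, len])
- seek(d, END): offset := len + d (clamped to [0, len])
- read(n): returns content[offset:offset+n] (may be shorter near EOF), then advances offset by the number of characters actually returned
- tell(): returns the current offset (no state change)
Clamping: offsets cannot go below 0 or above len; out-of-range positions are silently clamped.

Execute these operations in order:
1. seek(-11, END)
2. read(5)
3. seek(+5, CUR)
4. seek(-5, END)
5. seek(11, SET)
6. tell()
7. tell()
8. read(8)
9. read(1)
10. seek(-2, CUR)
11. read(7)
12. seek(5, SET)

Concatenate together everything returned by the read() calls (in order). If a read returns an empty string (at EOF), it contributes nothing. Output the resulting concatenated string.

After 1 (seek(-11, END)): offset=7
After 2 (read(5)): returned 'NTS95', offset=12
After 3 (seek(+5, CUR)): offset=17
After 4 (seek(-5, END)): offset=13
After 5 (seek(11, SET)): offset=11
After 6 (tell()): offset=11
After 7 (tell()): offset=11
After 8 (read(8)): returned '509ZD4X', offset=18
After 9 (read(1)): returned '', offset=18
After 10 (seek(-2, CUR)): offset=16
After 11 (read(7)): returned '4X', offset=18
After 12 (seek(5, SET)): offset=5

Answer: NTS95509ZD4X4X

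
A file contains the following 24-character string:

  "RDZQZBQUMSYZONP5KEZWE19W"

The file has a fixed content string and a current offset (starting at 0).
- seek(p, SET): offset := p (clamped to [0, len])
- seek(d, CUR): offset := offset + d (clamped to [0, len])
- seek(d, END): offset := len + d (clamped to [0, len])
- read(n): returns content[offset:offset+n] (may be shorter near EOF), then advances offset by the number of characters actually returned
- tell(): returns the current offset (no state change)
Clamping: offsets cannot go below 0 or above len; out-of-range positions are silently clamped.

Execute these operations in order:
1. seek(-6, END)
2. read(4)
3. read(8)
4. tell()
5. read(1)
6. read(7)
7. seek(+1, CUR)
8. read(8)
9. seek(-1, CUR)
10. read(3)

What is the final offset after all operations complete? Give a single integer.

Answer: 24

Derivation:
After 1 (seek(-6, END)): offset=18
After 2 (read(4)): returned 'ZWE1', offset=22
After 3 (read(8)): returned '9W', offset=24
After 4 (tell()): offset=24
After 5 (read(1)): returned '', offset=24
After 6 (read(7)): returned '', offset=24
After 7 (seek(+1, CUR)): offset=24
After 8 (read(8)): returned '', offset=24
After 9 (seek(-1, CUR)): offset=23
After 10 (read(3)): returned 'W', offset=24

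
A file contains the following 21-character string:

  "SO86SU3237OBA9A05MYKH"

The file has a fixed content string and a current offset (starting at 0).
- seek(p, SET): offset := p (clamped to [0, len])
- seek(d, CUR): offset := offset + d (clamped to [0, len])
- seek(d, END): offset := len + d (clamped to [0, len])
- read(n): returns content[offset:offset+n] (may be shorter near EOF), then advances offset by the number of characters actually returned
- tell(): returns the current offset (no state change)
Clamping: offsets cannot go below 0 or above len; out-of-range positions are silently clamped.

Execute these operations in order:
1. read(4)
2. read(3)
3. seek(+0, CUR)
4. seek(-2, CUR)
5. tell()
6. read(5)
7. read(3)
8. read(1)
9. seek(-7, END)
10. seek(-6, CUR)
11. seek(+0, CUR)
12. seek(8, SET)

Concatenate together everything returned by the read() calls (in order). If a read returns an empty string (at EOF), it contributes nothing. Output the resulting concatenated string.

Answer: SO86SU3U3237OBA9

Derivation:
After 1 (read(4)): returned 'SO86', offset=4
After 2 (read(3)): returned 'SU3', offset=7
After 3 (seek(+0, CUR)): offset=7
After 4 (seek(-2, CUR)): offset=5
After 5 (tell()): offset=5
After 6 (read(5)): returned 'U3237', offset=10
After 7 (read(3)): returned 'OBA', offset=13
After 8 (read(1)): returned '9', offset=14
After 9 (seek(-7, END)): offset=14
After 10 (seek(-6, CUR)): offset=8
After 11 (seek(+0, CUR)): offset=8
After 12 (seek(8, SET)): offset=8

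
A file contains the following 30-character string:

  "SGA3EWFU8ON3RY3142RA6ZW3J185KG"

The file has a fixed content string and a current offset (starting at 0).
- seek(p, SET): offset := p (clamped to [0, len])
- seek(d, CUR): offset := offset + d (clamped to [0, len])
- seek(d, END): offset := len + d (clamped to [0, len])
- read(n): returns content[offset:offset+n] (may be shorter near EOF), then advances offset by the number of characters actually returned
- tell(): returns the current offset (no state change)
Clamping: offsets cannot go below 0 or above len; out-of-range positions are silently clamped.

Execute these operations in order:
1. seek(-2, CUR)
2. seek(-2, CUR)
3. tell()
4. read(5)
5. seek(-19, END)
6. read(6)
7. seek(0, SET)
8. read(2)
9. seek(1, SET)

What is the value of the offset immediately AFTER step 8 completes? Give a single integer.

Answer: 2

Derivation:
After 1 (seek(-2, CUR)): offset=0
After 2 (seek(-2, CUR)): offset=0
After 3 (tell()): offset=0
After 4 (read(5)): returned 'SGA3E', offset=5
After 5 (seek(-19, END)): offset=11
After 6 (read(6)): returned '3RY314', offset=17
After 7 (seek(0, SET)): offset=0
After 8 (read(2)): returned 'SG', offset=2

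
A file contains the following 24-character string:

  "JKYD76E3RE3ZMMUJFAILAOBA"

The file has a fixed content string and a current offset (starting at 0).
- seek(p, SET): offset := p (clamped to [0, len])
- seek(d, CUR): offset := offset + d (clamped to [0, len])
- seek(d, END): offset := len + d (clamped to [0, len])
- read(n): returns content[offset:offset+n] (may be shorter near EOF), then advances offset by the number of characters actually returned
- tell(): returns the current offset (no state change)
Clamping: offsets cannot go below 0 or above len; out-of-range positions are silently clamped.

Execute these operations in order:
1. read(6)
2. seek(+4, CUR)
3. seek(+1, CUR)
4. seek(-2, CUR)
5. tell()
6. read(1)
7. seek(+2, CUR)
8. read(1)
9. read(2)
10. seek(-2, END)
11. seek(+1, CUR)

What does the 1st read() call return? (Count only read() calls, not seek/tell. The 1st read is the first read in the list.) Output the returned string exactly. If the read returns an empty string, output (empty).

Answer: JKYD76

Derivation:
After 1 (read(6)): returned 'JKYD76', offset=6
After 2 (seek(+4, CUR)): offset=10
After 3 (seek(+1, CUR)): offset=11
After 4 (seek(-2, CUR)): offset=9
After 5 (tell()): offset=9
After 6 (read(1)): returned 'E', offset=10
After 7 (seek(+2, CUR)): offset=12
After 8 (read(1)): returned 'M', offset=13
After 9 (read(2)): returned 'MU', offset=15
After 10 (seek(-2, END)): offset=22
After 11 (seek(+1, CUR)): offset=23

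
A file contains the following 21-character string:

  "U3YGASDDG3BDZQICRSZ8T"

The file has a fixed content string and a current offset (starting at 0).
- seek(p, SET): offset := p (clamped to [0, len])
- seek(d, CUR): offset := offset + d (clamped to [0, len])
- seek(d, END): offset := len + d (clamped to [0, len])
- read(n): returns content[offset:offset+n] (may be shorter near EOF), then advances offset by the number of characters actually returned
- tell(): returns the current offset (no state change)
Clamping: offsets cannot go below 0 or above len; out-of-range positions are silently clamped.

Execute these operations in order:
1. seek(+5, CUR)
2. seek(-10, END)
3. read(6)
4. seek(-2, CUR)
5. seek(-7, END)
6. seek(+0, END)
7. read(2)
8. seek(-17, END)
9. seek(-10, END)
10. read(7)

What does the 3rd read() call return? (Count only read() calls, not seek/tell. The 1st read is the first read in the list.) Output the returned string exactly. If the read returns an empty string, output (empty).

Answer: DZQICRS

Derivation:
After 1 (seek(+5, CUR)): offset=5
After 2 (seek(-10, END)): offset=11
After 3 (read(6)): returned 'DZQICR', offset=17
After 4 (seek(-2, CUR)): offset=15
After 5 (seek(-7, END)): offset=14
After 6 (seek(+0, END)): offset=21
After 7 (read(2)): returned '', offset=21
After 8 (seek(-17, END)): offset=4
After 9 (seek(-10, END)): offset=11
After 10 (read(7)): returned 'DZQICRS', offset=18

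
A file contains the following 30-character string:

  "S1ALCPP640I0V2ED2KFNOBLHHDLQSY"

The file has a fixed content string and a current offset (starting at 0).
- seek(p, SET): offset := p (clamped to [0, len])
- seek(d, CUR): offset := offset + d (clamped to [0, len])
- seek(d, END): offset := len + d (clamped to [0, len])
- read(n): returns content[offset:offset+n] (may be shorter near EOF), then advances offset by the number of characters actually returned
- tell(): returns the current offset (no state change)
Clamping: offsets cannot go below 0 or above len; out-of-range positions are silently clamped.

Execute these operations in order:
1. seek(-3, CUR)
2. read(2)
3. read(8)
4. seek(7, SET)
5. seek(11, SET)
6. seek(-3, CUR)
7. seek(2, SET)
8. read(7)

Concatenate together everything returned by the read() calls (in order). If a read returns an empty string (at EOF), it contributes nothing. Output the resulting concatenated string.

Answer: S1ALCPP640ALCPP64

Derivation:
After 1 (seek(-3, CUR)): offset=0
After 2 (read(2)): returned 'S1', offset=2
After 3 (read(8)): returned 'ALCPP640', offset=10
After 4 (seek(7, SET)): offset=7
After 5 (seek(11, SET)): offset=11
After 6 (seek(-3, CUR)): offset=8
After 7 (seek(2, SET)): offset=2
After 8 (read(7)): returned 'ALCPP64', offset=9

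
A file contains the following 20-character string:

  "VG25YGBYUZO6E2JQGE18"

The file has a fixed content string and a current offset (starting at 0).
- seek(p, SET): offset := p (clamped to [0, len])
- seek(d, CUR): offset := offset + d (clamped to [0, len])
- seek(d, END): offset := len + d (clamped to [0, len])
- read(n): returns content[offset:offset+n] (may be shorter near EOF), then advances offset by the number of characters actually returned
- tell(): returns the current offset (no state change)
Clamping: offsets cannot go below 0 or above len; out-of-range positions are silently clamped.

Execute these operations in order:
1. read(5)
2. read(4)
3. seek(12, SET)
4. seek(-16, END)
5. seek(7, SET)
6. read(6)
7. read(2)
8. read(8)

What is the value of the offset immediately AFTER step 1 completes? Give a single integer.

After 1 (read(5)): returned 'VG25Y', offset=5

Answer: 5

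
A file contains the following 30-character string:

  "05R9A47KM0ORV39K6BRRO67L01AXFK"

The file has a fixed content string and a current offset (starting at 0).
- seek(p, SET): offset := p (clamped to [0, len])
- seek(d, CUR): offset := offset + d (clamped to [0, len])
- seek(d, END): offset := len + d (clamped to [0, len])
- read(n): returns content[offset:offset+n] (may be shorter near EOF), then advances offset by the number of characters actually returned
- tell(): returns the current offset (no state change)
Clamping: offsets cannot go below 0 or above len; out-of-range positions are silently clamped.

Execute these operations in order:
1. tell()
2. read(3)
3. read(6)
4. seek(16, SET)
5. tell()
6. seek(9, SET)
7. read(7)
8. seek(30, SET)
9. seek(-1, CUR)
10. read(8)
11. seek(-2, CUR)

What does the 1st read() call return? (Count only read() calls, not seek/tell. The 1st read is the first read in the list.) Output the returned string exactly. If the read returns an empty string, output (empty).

Answer: 05R

Derivation:
After 1 (tell()): offset=0
After 2 (read(3)): returned '05R', offset=3
After 3 (read(6)): returned '9A47KM', offset=9
After 4 (seek(16, SET)): offset=16
After 5 (tell()): offset=16
After 6 (seek(9, SET)): offset=9
After 7 (read(7)): returned '0ORV39K', offset=16
After 8 (seek(30, SET)): offset=30
After 9 (seek(-1, CUR)): offset=29
After 10 (read(8)): returned 'K', offset=30
After 11 (seek(-2, CUR)): offset=28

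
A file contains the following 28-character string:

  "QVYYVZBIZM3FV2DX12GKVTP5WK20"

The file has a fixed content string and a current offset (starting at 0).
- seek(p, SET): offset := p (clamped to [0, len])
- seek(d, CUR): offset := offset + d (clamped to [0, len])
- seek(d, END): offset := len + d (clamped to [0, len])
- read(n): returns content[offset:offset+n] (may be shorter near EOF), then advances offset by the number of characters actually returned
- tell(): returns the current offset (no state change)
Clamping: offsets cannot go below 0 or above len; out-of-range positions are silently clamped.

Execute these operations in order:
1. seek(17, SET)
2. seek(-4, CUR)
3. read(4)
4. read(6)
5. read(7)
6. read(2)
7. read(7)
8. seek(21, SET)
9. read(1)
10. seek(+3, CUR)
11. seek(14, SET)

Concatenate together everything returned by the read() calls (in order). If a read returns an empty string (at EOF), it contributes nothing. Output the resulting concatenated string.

Answer: 2DX12GKVTP5WK20T

Derivation:
After 1 (seek(17, SET)): offset=17
After 2 (seek(-4, CUR)): offset=13
After 3 (read(4)): returned '2DX1', offset=17
After 4 (read(6)): returned '2GKVTP', offset=23
After 5 (read(7)): returned '5WK20', offset=28
After 6 (read(2)): returned '', offset=28
After 7 (read(7)): returned '', offset=28
After 8 (seek(21, SET)): offset=21
After 9 (read(1)): returned 'T', offset=22
After 10 (seek(+3, CUR)): offset=25
After 11 (seek(14, SET)): offset=14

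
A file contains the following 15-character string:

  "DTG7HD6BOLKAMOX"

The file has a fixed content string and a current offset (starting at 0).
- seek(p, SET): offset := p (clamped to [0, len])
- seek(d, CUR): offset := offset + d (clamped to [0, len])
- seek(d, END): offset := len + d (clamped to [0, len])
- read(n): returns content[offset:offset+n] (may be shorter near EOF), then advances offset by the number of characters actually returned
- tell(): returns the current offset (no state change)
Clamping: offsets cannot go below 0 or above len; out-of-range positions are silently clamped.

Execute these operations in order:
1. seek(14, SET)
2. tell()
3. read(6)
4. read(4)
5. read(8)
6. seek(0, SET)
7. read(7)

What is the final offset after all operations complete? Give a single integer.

After 1 (seek(14, SET)): offset=14
After 2 (tell()): offset=14
After 3 (read(6)): returned 'X', offset=15
After 4 (read(4)): returned '', offset=15
After 5 (read(8)): returned '', offset=15
After 6 (seek(0, SET)): offset=0
After 7 (read(7)): returned 'DTG7HD6', offset=7

Answer: 7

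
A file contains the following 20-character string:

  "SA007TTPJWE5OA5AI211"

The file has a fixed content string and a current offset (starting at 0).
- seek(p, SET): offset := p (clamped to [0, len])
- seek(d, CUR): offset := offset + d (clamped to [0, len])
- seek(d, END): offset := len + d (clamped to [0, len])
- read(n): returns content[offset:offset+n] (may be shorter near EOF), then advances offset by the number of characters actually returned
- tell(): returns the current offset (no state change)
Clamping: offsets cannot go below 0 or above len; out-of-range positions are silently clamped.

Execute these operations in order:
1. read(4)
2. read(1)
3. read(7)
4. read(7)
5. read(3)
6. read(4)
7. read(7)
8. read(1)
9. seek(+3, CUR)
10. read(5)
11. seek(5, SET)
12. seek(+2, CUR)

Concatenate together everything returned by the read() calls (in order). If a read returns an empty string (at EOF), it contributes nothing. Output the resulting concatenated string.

After 1 (read(4)): returned 'SA00', offset=4
After 2 (read(1)): returned '7', offset=5
After 3 (read(7)): returned 'TTPJWE5', offset=12
After 4 (read(7)): returned 'OA5AI21', offset=19
After 5 (read(3)): returned '1', offset=20
After 6 (read(4)): returned '', offset=20
After 7 (read(7)): returned '', offset=20
After 8 (read(1)): returned '', offset=20
After 9 (seek(+3, CUR)): offset=20
After 10 (read(5)): returned '', offset=20
After 11 (seek(5, SET)): offset=5
After 12 (seek(+2, CUR)): offset=7

Answer: SA007TTPJWE5OA5AI211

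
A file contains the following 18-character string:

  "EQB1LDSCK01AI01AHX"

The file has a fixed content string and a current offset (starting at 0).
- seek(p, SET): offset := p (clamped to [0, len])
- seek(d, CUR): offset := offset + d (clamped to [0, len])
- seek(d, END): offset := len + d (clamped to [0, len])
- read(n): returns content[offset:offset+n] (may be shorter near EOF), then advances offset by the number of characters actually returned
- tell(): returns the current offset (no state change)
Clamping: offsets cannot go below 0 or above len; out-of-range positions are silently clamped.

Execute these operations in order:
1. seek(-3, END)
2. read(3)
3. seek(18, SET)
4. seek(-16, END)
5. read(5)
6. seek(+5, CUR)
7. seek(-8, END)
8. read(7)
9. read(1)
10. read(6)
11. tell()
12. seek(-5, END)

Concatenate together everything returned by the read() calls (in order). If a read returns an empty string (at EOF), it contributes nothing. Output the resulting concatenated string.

Answer: AHXB1LDS1AI01AHX

Derivation:
After 1 (seek(-3, END)): offset=15
After 2 (read(3)): returned 'AHX', offset=18
After 3 (seek(18, SET)): offset=18
After 4 (seek(-16, END)): offset=2
After 5 (read(5)): returned 'B1LDS', offset=7
After 6 (seek(+5, CUR)): offset=12
After 7 (seek(-8, END)): offset=10
After 8 (read(7)): returned '1AI01AH', offset=17
After 9 (read(1)): returned 'X', offset=18
After 10 (read(6)): returned '', offset=18
After 11 (tell()): offset=18
After 12 (seek(-5, END)): offset=13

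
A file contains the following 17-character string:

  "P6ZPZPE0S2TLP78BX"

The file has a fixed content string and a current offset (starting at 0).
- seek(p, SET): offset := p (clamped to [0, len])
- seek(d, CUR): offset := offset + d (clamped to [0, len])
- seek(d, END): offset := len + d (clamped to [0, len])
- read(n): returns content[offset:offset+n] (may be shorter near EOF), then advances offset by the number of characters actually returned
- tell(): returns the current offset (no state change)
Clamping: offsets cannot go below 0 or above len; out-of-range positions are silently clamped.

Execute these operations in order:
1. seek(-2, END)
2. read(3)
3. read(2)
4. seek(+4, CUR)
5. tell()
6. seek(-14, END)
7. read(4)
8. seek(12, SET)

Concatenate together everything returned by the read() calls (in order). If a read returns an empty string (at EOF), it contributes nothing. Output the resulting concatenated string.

After 1 (seek(-2, END)): offset=15
After 2 (read(3)): returned 'BX', offset=17
After 3 (read(2)): returned '', offset=17
After 4 (seek(+4, CUR)): offset=17
After 5 (tell()): offset=17
After 6 (seek(-14, END)): offset=3
After 7 (read(4)): returned 'PZPE', offset=7
After 8 (seek(12, SET)): offset=12

Answer: BXPZPE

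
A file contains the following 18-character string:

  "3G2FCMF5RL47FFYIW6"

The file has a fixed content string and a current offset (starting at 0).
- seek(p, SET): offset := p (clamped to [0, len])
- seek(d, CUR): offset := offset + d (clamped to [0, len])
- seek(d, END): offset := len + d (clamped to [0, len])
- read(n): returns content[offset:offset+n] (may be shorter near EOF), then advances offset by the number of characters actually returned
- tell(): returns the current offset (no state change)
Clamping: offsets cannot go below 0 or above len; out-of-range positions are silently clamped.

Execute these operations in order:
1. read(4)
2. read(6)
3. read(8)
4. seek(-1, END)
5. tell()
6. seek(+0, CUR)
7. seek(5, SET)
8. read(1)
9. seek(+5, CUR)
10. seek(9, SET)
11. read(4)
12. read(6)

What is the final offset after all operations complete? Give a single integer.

After 1 (read(4)): returned '3G2F', offset=4
After 2 (read(6)): returned 'CMF5RL', offset=10
After 3 (read(8)): returned '47FFYIW6', offset=18
After 4 (seek(-1, END)): offset=17
After 5 (tell()): offset=17
After 6 (seek(+0, CUR)): offset=17
After 7 (seek(5, SET)): offset=5
After 8 (read(1)): returned 'M', offset=6
After 9 (seek(+5, CUR)): offset=11
After 10 (seek(9, SET)): offset=9
After 11 (read(4)): returned 'L47F', offset=13
After 12 (read(6)): returned 'FYIW6', offset=18

Answer: 18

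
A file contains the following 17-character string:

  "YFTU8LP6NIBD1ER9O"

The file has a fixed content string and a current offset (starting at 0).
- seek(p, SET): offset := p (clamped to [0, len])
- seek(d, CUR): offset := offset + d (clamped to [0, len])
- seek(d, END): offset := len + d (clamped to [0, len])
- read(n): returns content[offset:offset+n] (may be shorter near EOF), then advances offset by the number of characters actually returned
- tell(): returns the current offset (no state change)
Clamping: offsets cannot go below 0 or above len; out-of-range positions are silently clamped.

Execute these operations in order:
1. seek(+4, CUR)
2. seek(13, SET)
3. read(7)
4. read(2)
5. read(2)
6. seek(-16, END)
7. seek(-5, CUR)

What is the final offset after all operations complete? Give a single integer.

After 1 (seek(+4, CUR)): offset=4
After 2 (seek(13, SET)): offset=13
After 3 (read(7)): returned 'ER9O', offset=17
After 4 (read(2)): returned '', offset=17
After 5 (read(2)): returned '', offset=17
After 6 (seek(-16, END)): offset=1
After 7 (seek(-5, CUR)): offset=0

Answer: 0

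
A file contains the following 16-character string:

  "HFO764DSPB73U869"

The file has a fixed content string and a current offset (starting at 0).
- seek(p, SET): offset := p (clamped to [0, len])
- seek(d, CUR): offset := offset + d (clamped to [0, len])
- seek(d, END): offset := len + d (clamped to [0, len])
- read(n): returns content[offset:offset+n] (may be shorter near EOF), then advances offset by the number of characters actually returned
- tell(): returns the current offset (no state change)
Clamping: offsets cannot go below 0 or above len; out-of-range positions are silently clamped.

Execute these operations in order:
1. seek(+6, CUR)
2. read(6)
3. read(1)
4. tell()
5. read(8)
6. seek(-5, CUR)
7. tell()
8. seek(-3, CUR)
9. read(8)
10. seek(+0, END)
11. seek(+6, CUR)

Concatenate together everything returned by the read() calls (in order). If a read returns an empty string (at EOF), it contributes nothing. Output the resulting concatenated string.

After 1 (seek(+6, CUR)): offset=6
After 2 (read(6)): returned 'DSPB73', offset=12
After 3 (read(1)): returned 'U', offset=13
After 4 (tell()): offset=13
After 5 (read(8)): returned '869', offset=16
After 6 (seek(-5, CUR)): offset=11
After 7 (tell()): offset=11
After 8 (seek(-3, CUR)): offset=8
After 9 (read(8)): returned 'PB73U869', offset=16
After 10 (seek(+0, END)): offset=16
After 11 (seek(+6, CUR)): offset=16

Answer: DSPB73U869PB73U869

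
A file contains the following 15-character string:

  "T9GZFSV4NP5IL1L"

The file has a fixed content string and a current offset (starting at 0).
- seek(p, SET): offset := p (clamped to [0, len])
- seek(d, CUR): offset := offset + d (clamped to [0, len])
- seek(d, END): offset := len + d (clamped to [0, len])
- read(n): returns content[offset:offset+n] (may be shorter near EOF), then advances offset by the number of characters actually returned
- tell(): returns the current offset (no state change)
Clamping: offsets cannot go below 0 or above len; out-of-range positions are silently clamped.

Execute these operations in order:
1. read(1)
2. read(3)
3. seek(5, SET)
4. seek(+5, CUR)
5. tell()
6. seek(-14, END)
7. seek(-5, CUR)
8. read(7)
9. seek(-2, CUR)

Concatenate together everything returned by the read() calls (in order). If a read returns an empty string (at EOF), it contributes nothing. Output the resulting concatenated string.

Answer: T9GZT9GZFSV

Derivation:
After 1 (read(1)): returned 'T', offset=1
After 2 (read(3)): returned '9GZ', offset=4
After 3 (seek(5, SET)): offset=5
After 4 (seek(+5, CUR)): offset=10
After 5 (tell()): offset=10
After 6 (seek(-14, END)): offset=1
After 7 (seek(-5, CUR)): offset=0
After 8 (read(7)): returned 'T9GZFSV', offset=7
After 9 (seek(-2, CUR)): offset=5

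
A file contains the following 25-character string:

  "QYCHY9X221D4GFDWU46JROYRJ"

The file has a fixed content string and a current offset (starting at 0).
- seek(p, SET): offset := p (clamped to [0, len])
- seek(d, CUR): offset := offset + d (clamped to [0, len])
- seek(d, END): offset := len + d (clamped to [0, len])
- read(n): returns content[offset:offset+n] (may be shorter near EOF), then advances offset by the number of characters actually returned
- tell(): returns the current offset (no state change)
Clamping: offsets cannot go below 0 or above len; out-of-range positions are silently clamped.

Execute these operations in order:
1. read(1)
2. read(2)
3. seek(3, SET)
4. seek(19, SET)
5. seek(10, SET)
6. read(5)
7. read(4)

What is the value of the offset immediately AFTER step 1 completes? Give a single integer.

After 1 (read(1)): returned 'Q', offset=1

Answer: 1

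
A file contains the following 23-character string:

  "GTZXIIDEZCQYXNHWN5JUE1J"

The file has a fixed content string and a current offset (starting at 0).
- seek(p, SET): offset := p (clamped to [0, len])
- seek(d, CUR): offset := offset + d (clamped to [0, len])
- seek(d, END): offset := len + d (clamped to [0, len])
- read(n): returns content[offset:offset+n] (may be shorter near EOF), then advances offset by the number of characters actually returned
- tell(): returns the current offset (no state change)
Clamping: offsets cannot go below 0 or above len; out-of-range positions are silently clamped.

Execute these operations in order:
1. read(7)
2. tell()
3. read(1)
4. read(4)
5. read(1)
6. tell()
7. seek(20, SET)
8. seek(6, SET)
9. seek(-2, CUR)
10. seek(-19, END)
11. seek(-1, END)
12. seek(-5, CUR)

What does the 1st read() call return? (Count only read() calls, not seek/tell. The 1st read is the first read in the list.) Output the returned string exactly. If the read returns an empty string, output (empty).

After 1 (read(7)): returned 'GTZXIID', offset=7
After 2 (tell()): offset=7
After 3 (read(1)): returned 'E', offset=8
After 4 (read(4)): returned 'ZCQY', offset=12
After 5 (read(1)): returned 'X', offset=13
After 6 (tell()): offset=13
After 7 (seek(20, SET)): offset=20
After 8 (seek(6, SET)): offset=6
After 9 (seek(-2, CUR)): offset=4
After 10 (seek(-19, END)): offset=4
After 11 (seek(-1, END)): offset=22
After 12 (seek(-5, CUR)): offset=17

Answer: GTZXIID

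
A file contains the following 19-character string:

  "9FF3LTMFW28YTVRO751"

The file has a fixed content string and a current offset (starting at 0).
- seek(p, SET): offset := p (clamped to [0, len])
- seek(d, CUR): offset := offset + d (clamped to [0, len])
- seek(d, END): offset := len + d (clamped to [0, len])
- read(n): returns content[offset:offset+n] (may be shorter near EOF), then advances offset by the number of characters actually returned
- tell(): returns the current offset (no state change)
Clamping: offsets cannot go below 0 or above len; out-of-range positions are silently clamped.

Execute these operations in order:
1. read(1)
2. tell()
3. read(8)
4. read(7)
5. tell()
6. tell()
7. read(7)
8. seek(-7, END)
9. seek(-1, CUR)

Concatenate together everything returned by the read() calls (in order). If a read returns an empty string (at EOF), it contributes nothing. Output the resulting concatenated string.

After 1 (read(1)): returned '9', offset=1
After 2 (tell()): offset=1
After 3 (read(8)): returned 'FF3LTMFW', offset=9
After 4 (read(7)): returned '28YTVRO', offset=16
After 5 (tell()): offset=16
After 6 (tell()): offset=16
After 7 (read(7)): returned '751', offset=19
After 8 (seek(-7, END)): offset=12
After 9 (seek(-1, CUR)): offset=11

Answer: 9FF3LTMFW28YTVRO751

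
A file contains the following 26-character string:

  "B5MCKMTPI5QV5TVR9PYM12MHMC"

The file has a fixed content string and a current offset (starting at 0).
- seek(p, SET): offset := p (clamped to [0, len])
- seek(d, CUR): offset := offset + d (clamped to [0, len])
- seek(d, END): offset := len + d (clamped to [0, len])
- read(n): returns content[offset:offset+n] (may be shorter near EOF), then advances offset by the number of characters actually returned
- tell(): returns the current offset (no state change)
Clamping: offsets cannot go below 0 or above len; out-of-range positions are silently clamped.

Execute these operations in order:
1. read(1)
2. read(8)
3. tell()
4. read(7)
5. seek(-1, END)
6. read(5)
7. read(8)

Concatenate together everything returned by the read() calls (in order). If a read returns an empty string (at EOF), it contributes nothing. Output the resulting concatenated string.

After 1 (read(1)): returned 'B', offset=1
After 2 (read(8)): returned '5MCKMTPI', offset=9
After 3 (tell()): offset=9
After 4 (read(7)): returned '5QV5TVR', offset=16
After 5 (seek(-1, END)): offset=25
After 6 (read(5)): returned 'C', offset=26
After 7 (read(8)): returned '', offset=26

Answer: B5MCKMTPI5QV5TVRC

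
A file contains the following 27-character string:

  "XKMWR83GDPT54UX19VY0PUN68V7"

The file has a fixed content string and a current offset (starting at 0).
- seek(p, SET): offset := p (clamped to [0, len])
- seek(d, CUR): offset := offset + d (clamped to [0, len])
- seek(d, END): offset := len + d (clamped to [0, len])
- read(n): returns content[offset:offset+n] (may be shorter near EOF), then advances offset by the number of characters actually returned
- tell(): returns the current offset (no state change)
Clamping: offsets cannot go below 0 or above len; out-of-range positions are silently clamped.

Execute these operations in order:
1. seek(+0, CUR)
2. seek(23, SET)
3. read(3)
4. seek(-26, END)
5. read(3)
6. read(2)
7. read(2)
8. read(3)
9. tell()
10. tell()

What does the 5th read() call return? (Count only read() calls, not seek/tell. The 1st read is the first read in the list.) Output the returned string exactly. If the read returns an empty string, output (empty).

Answer: DPT

Derivation:
After 1 (seek(+0, CUR)): offset=0
After 2 (seek(23, SET)): offset=23
After 3 (read(3)): returned '68V', offset=26
After 4 (seek(-26, END)): offset=1
After 5 (read(3)): returned 'KMW', offset=4
After 6 (read(2)): returned 'R8', offset=6
After 7 (read(2)): returned '3G', offset=8
After 8 (read(3)): returned 'DPT', offset=11
After 9 (tell()): offset=11
After 10 (tell()): offset=11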